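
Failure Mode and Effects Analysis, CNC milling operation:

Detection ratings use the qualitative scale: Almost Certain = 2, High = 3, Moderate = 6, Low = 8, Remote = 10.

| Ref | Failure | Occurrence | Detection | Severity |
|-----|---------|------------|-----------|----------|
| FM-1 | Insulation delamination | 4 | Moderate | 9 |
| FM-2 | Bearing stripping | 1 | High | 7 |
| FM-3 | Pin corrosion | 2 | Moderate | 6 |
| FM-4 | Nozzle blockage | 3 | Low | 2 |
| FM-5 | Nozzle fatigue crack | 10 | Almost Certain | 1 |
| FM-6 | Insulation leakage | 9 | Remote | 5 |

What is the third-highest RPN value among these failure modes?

72

RPN = Severity × Occurrence × Detection:
  FM-1: 9 × 4 × 6 = 216
  FM-2: 7 × 1 × 3 = 21
  FM-3: 6 × 2 × 6 = 72
  FM-4: 2 × 3 × 8 = 48
  FM-5: 1 × 10 × 2 = 20
  FM-6: 5 × 9 × 10 = 450
Sorted descending: 450, 216, 72, 48, 21, 20.
The third-highest RPN is 72 (FM-3).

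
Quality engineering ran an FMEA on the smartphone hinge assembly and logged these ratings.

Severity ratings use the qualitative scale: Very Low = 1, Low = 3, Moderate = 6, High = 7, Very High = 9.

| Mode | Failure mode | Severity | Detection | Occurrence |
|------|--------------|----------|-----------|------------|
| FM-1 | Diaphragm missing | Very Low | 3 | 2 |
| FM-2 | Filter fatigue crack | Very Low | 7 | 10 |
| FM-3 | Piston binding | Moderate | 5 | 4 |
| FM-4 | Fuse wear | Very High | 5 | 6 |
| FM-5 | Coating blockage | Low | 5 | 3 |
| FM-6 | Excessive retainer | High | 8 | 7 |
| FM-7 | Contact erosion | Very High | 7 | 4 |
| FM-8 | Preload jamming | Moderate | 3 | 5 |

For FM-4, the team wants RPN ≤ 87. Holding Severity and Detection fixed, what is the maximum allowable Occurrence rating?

FM-4: S=9, O=6, D=5 → current RPN = 270.
Fixed product = 45. Need 45 × O ≤ 87, so O ≤ 87/45 = 1.93.
Maximum integer Occurrence rating = 1 (gives RPN 45; O=2 would give 90 > 87).

1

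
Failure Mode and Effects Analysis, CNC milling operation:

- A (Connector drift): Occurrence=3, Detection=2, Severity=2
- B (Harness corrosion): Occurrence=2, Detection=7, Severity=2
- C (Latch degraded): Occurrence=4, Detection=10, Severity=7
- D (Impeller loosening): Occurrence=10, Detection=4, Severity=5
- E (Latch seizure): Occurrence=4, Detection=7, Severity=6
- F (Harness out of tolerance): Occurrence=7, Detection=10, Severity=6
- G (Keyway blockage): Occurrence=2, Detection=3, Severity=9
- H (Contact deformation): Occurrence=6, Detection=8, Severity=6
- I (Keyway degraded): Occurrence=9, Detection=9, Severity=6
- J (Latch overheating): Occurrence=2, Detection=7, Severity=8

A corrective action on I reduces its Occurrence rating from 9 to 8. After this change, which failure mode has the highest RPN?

RPN = Severity × Occurrence × Detection:
  A: 2 × 3 × 2 = 12
  B: 2 × 2 × 7 = 28
  C: 7 × 4 × 10 = 280
  D: 5 × 10 × 4 = 200
  E: 6 × 4 × 7 = 168
  F: 6 × 7 × 10 = 420
  G: 9 × 2 × 3 = 54
  H: 6 × 6 × 8 = 288
  I: 6 × 9 × 9 = 486
  J: 8 × 2 × 7 = 112
After action: I → 6 × 8 × 9 = 432.
Revised RPNs: I=432, F=420, H=288, C=280, D=200, E=168, J=112, G=54, B=28, A=12.
Highest is now I (432).

I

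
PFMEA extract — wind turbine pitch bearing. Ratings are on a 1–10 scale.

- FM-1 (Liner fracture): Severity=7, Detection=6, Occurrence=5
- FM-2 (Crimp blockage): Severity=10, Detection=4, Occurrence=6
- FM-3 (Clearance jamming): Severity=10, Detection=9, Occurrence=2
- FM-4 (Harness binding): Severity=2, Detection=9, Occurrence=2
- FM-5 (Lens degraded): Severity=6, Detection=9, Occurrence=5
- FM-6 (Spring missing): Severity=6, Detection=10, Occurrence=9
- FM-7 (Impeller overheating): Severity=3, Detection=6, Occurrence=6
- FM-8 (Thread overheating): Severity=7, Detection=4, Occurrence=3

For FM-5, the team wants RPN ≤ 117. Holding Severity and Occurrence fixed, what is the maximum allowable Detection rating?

FM-5: S=6, O=5, D=9 → current RPN = 270.
Fixed product = 30. Need 30 × D ≤ 117, so D ≤ 117/30 = 3.90.
Maximum integer Detection rating = 3 (gives RPN 90; D=4 would give 120 > 117).

3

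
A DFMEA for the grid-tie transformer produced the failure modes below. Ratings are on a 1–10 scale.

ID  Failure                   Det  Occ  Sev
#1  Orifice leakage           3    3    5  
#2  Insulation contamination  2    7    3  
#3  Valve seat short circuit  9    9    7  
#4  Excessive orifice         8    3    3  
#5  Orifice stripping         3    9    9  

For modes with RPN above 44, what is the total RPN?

927

RPN = Severity × Occurrence × Detection:
  #1: 5 × 3 × 3 = 45
  #2: 3 × 7 × 2 = 42
  #3: 7 × 9 × 9 = 567
  #4: 3 × 3 × 8 = 72
  #5: 9 × 9 × 3 = 243
RPN > 44: #1 (45), #3 (567), #4 (72), #5 (243).
Sum: 45 + 567 + 72 + 243 = 927.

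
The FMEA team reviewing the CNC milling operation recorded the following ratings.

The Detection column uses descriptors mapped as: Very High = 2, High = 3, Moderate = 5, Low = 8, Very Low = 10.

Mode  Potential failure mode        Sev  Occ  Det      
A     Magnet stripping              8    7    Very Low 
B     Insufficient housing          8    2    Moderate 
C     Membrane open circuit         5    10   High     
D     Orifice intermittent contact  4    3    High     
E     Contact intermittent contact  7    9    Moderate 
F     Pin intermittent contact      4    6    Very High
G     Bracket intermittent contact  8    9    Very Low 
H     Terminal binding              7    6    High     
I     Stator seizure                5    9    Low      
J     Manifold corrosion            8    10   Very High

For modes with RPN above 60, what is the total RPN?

2471

RPN = Severity × Occurrence × Detection:
  A: 8 × 7 × 10 = 560
  B: 8 × 2 × 5 = 80
  C: 5 × 10 × 3 = 150
  D: 4 × 3 × 3 = 36
  E: 7 × 9 × 5 = 315
  F: 4 × 6 × 2 = 48
  G: 8 × 9 × 10 = 720
  H: 7 × 6 × 3 = 126
  I: 5 × 9 × 8 = 360
  J: 8 × 10 × 2 = 160
RPN > 60: A (560), B (80), C (150), E (315), G (720), H (126), I (360), J (160).
Sum: 560 + 80 + 150 + 315 + 720 + 126 + 360 + 160 = 2471.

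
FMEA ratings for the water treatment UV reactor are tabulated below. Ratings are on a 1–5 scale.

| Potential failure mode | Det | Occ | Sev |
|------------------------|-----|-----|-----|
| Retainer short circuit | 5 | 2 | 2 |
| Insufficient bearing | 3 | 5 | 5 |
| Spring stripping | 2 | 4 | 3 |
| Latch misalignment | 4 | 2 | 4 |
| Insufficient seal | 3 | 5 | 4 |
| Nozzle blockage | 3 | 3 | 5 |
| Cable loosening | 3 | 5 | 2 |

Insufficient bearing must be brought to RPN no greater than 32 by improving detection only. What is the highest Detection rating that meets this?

1

Insufficient bearing: S=5, O=5, D=3 → current RPN = 75.
Fixed product = 25. Need 25 × D ≤ 32, so D ≤ 32/25 = 1.28.
Maximum integer Detection rating = 1 (gives RPN 25; D=2 would give 50 > 32).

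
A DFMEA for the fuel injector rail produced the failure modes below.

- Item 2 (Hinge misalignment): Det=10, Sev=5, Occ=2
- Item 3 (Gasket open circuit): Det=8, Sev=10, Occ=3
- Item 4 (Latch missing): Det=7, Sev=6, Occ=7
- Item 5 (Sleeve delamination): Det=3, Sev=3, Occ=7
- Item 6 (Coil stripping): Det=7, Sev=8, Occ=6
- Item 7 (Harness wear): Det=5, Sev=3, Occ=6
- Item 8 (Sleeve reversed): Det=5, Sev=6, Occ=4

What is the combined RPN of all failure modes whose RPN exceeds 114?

990

RPN = Severity × Occurrence × Detection:
  Item 2: 5 × 2 × 10 = 100
  Item 3: 10 × 3 × 8 = 240
  Item 4: 6 × 7 × 7 = 294
  Item 5: 3 × 7 × 3 = 63
  Item 6: 8 × 6 × 7 = 336
  Item 7: 3 × 6 × 5 = 90
  Item 8: 6 × 4 × 5 = 120
RPN > 114: Item 3 (240), Item 4 (294), Item 6 (336), Item 8 (120).
Sum: 240 + 294 + 336 + 120 = 990.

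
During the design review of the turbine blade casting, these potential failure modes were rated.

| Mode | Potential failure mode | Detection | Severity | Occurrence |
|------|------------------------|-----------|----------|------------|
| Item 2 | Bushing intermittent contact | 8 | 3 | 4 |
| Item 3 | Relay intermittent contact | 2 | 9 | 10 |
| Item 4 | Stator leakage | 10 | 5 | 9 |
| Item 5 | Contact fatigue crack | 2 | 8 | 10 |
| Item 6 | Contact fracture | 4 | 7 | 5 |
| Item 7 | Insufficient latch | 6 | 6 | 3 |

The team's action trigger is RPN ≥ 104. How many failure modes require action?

5

RPN = Severity × Occurrence × Detection:
  Item 2: 3 × 4 × 8 = 96
  Item 3: 9 × 10 × 2 = 180
  Item 4: 5 × 9 × 10 = 450
  Item 5: 8 × 10 × 2 = 160
  Item 6: 7 × 5 × 4 = 140
  Item 7: 6 × 3 × 6 = 108
Modes with RPN ≥ 104: Item 3 (180), Item 4 (450), Item 5 (160), Item 6 (140), Item 7 (108) → 5.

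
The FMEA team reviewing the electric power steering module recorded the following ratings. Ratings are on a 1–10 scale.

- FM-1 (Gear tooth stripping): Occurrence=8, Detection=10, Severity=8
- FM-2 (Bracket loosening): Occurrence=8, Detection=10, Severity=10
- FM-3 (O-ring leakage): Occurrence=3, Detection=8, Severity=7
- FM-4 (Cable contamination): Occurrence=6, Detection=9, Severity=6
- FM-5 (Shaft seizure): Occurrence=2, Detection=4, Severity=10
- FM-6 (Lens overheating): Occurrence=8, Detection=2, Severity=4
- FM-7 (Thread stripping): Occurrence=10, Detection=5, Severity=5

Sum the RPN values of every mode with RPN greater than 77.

RPN = Severity × Occurrence × Detection:
  FM-1: 8 × 8 × 10 = 640
  FM-2: 10 × 8 × 10 = 800
  FM-3: 7 × 3 × 8 = 168
  FM-4: 6 × 6 × 9 = 324
  FM-5: 10 × 2 × 4 = 80
  FM-6: 4 × 8 × 2 = 64
  FM-7: 5 × 10 × 5 = 250
RPN > 77: FM-1 (640), FM-2 (800), FM-3 (168), FM-4 (324), FM-5 (80), FM-7 (250).
Sum: 640 + 800 + 168 + 324 + 80 + 250 = 2262.

2262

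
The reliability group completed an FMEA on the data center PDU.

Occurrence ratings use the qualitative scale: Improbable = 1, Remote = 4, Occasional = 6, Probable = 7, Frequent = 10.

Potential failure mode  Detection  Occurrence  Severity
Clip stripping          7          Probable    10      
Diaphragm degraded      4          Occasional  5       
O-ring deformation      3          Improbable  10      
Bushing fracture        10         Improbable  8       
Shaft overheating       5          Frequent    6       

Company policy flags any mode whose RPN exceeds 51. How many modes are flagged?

4

RPN = Severity × Occurrence × Detection:
  Clip stripping: 10 × 7 × 7 = 490
  Diaphragm degraded: 5 × 6 × 4 = 120
  O-ring deformation: 10 × 1 × 3 = 30
  Bushing fracture: 8 × 1 × 10 = 80
  Shaft overheating: 6 × 10 × 5 = 300
Modes with RPN > 51: Clip stripping (490), Diaphragm degraded (120), Bushing fracture (80), Shaft overheating (300) → 4.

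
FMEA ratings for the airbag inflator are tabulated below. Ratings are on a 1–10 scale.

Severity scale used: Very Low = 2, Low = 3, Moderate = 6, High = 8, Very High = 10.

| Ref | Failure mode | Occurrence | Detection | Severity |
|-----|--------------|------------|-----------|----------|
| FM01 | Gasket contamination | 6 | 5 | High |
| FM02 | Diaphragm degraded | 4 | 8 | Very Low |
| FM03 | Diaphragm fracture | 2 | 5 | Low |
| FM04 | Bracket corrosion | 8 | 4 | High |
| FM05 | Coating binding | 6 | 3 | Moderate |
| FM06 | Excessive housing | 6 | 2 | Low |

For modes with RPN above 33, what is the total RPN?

704

RPN = Severity × Occurrence × Detection:
  FM01: 8 × 6 × 5 = 240
  FM02: 2 × 4 × 8 = 64
  FM03: 3 × 2 × 5 = 30
  FM04: 8 × 8 × 4 = 256
  FM05: 6 × 6 × 3 = 108
  FM06: 3 × 6 × 2 = 36
RPN > 33: FM01 (240), FM02 (64), FM04 (256), FM05 (108), FM06 (36).
Sum: 240 + 64 + 256 + 108 + 36 = 704.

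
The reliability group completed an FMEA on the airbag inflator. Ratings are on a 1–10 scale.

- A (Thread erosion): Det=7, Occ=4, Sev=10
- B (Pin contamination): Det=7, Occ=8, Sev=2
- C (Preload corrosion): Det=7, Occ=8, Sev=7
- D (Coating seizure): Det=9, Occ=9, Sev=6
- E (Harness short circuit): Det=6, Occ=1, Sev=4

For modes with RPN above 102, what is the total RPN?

RPN = Severity × Occurrence × Detection:
  A: 10 × 4 × 7 = 280
  B: 2 × 8 × 7 = 112
  C: 7 × 8 × 7 = 392
  D: 6 × 9 × 9 = 486
  E: 4 × 1 × 6 = 24
RPN > 102: A (280), B (112), C (392), D (486).
Sum: 280 + 112 + 392 + 486 = 1270.

1270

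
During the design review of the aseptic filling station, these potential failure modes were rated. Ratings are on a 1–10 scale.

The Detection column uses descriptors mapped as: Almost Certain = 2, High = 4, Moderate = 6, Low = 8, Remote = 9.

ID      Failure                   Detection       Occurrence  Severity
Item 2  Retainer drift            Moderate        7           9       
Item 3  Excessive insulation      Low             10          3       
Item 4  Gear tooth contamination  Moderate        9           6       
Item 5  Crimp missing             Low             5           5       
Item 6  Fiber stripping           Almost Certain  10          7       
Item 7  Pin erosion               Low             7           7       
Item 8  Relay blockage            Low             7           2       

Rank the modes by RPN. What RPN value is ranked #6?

140

RPN = Severity × Occurrence × Detection:
  Item 2: 9 × 7 × 6 = 378
  Item 3: 3 × 10 × 8 = 240
  Item 4: 6 × 9 × 6 = 324
  Item 5: 5 × 5 × 8 = 200
  Item 6: 7 × 10 × 2 = 140
  Item 7: 7 × 7 × 8 = 392
  Item 8: 2 × 7 × 8 = 112
Sorted descending: 392, 378, 324, 240, 200, 140, 112.
The sixth-highest RPN is 140 (Item 6).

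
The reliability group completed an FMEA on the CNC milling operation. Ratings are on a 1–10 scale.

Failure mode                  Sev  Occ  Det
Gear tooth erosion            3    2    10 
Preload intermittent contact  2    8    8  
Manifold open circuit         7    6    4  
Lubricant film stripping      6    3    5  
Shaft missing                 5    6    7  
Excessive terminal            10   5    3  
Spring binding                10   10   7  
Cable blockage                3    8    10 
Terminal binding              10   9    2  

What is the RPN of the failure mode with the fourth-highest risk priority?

180

RPN = Severity × Occurrence × Detection:
  Gear tooth erosion: 3 × 2 × 10 = 60
  Preload intermittent contact: 2 × 8 × 8 = 128
  Manifold open circuit: 7 × 6 × 4 = 168
  Lubricant film stripping: 6 × 3 × 5 = 90
  Shaft missing: 5 × 6 × 7 = 210
  Excessive terminal: 10 × 5 × 3 = 150
  Spring binding: 10 × 10 × 7 = 700
  Cable blockage: 3 × 8 × 10 = 240
  Terminal binding: 10 × 9 × 2 = 180
Sorted descending: 700, 240, 210, 180, 168, 150, 128, 90, 60.
The fourth-highest RPN is 180 (Terminal binding).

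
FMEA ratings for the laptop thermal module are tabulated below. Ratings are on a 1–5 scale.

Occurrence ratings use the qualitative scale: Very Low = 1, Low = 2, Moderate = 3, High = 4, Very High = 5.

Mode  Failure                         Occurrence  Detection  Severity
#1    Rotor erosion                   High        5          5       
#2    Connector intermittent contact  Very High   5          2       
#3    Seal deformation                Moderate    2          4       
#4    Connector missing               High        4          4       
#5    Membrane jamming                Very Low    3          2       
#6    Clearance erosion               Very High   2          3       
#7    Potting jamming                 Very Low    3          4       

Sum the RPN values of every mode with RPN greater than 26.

RPN = Severity × Occurrence × Detection:
  #1: 5 × 4 × 5 = 100
  #2: 2 × 5 × 5 = 50
  #3: 4 × 3 × 2 = 24
  #4: 4 × 4 × 4 = 64
  #5: 2 × 1 × 3 = 6
  #6: 3 × 5 × 2 = 30
  #7: 4 × 1 × 3 = 12
RPN > 26: #1 (100), #2 (50), #4 (64), #6 (30).
Sum: 100 + 50 + 64 + 30 = 244.

244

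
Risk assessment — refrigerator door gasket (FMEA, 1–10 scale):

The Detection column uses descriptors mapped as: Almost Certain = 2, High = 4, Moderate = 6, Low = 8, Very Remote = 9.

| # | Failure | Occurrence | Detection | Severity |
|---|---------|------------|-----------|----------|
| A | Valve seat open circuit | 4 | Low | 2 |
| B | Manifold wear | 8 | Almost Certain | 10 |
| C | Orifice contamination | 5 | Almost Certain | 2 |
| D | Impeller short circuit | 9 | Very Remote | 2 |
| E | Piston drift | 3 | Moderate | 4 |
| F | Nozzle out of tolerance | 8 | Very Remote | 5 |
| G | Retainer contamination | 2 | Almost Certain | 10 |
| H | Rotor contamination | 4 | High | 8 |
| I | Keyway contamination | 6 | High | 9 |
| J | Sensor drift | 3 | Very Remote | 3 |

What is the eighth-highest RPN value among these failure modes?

RPN = Severity × Occurrence × Detection:
  A: 2 × 4 × 8 = 64
  B: 10 × 8 × 2 = 160
  C: 2 × 5 × 2 = 20
  D: 2 × 9 × 9 = 162
  E: 4 × 3 × 6 = 72
  F: 5 × 8 × 9 = 360
  G: 10 × 2 × 2 = 40
  H: 8 × 4 × 4 = 128
  I: 9 × 6 × 4 = 216
  J: 3 × 3 × 9 = 81
Sorted descending: 360, 216, 162, 160, 128, 81, 72, 64, 40, 20.
The eighth-highest RPN is 64 (A).

64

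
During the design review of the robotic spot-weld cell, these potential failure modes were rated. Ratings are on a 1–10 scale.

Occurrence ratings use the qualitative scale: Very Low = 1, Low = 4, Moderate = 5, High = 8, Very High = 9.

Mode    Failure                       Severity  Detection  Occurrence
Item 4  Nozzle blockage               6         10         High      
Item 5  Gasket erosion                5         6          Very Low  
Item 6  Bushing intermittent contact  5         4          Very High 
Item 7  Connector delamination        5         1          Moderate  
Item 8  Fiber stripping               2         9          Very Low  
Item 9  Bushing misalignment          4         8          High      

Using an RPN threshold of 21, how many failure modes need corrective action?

5

RPN = Severity × Occurrence × Detection:
  Item 4: 6 × 8 × 10 = 480
  Item 5: 5 × 1 × 6 = 30
  Item 6: 5 × 9 × 4 = 180
  Item 7: 5 × 5 × 1 = 25
  Item 8: 2 × 1 × 9 = 18
  Item 9: 4 × 8 × 8 = 256
Modes with RPN ≥ 21: Item 4 (480), Item 5 (30), Item 6 (180), Item 7 (25), Item 9 (256) → 5.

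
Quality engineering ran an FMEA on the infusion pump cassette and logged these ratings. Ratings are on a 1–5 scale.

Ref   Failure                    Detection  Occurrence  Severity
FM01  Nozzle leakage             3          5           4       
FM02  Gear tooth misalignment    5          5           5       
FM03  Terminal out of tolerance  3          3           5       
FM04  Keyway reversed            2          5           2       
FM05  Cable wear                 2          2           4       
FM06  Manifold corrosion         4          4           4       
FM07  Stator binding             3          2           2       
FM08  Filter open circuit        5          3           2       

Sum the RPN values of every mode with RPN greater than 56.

249

RPN = Severity × Occurrence × Detection:
  FM01: 4 × 5 × 3 = 60
  FM02: 5 × 5 × 5 = 125
  FM03: 5 × 3 × 3 = 45
  FM04: 2 × 5 × 2 = 20
  FM05: 4 × 2 × 2 = 16
  FM06: 4 × 4 × 4 = 64
  FM07: 2 × 2 × 3 = 12
  FM08: 2 × 3 × 5 = 30
RPN > 56: FM01 (60), FM02 (125), FM06 (64).
Sum: 60 + 125 + 64 = 249.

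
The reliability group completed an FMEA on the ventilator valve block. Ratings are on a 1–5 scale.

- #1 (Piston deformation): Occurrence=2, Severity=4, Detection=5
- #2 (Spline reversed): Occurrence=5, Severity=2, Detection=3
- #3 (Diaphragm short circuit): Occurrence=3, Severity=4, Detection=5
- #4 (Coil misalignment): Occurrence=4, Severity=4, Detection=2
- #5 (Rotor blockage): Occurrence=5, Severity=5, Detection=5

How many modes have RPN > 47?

2

RPN = Severity × Occurrence × Detection:
  #1: 4 × 2 × 5 = 40
  #2: 2 × 5 × 3 = 30
  #3: 4 × 3 × 5 = 60
  #4: 4 × 4 × 2 = 32
  #5: 5 × 5 × 5 = 125
Modes with RPN > 47: #3 (60), #5 (125) → 2.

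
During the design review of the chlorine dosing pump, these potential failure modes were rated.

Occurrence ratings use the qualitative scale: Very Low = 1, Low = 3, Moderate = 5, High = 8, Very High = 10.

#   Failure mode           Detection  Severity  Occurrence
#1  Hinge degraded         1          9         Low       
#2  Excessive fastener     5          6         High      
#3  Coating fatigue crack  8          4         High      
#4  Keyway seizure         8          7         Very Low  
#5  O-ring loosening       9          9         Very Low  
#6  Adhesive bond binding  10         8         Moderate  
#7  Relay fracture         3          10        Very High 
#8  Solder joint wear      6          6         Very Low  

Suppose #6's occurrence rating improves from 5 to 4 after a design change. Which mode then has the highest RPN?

RPN = Severity × Occurrence × Detection:
  #1: 9 × 3 × 1 = 27
  #2: 6 × 8 × 5 = 240
  #3: 4 × 8 × 8 = 256
  #4: 7 × 1 × 8 = 56
  #5: 9 × 1 × 9 = 81
  #6: 8 × 5 × 10 = 400
  #7: 10 × 10 × 3 = 300
  #8: 6 × 1 × 6 = 36
After action: #6 → 8 × 4 × 10 = 320.
Revised RPNs: #6=320, #7=300, #3=256, #2=240, #5=81, #4=56, #8=36, #1=27.
Highest is now #6 (320).

#6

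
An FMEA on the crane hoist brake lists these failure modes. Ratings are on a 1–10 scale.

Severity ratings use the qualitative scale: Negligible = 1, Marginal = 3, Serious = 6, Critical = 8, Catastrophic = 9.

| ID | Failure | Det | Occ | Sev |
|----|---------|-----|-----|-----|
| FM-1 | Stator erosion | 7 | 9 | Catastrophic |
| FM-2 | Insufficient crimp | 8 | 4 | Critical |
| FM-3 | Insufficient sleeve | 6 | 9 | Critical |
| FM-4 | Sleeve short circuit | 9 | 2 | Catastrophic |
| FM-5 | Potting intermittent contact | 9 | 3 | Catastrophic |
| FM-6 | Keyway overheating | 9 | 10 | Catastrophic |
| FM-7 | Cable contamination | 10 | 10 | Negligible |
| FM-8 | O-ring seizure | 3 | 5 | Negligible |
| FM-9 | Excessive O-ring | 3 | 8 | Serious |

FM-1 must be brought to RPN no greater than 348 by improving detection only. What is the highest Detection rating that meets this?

4

FM-1: S=9, O=9, D=7 → current RPN = 567.
Fixed product = 81. Need 81 × D ≤ 348, so D ≤ 348/81 = 4.30.
Maximum integer Detection rating = 4 (gives RPN 324; D=5 would give 405 > 348).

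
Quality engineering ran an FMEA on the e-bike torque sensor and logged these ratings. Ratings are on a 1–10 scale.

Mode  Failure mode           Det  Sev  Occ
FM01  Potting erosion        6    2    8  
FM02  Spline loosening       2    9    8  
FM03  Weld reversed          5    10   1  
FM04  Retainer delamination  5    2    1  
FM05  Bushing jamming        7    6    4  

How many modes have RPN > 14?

RPN = Severity × Occurrence × Detection:
  FM01: 2 × 8 × 6 = 96
  FM02: 9 × 8 × 2 = 144
  FM03: 10 × 1 × 5 = 50
  FM04: 2 × 1 × 5 = 10
  FM05: 6 × 4 × 7 = 168
Modes with RPN > 14: FM01 (96), FM02 (144), FM03 (50), FM05 (168) → 4.

4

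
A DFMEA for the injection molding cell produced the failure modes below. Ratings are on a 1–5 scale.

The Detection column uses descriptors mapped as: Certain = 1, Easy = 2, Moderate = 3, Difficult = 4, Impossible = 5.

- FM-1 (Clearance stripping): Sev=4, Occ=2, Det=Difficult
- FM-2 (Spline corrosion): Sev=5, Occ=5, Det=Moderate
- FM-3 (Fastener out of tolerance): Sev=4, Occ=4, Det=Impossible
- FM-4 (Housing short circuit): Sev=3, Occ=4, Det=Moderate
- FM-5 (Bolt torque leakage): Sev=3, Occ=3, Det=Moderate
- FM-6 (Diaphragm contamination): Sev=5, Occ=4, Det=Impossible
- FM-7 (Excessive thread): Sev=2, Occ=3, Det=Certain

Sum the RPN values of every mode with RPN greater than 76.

180

RPN = Severity × Occurrence × Detection:
  FM-1: 4 × 2 × 4 = 32
  FM-2: 5 × 5 × 3 = 75
  FM-3: 4 × 4 × 5 = 80
  FM-4: 3 × 4 × 3 = 36
  FM-5: 3 × 3 × 3 = 27
  FM-6: 5 × 4 × 5 = 100
  FM-7: 2 × 3 × 1 = 6
RPN > 76: FM-3 (80), FM-6 (100).
Sum: 80 + 100 = 180.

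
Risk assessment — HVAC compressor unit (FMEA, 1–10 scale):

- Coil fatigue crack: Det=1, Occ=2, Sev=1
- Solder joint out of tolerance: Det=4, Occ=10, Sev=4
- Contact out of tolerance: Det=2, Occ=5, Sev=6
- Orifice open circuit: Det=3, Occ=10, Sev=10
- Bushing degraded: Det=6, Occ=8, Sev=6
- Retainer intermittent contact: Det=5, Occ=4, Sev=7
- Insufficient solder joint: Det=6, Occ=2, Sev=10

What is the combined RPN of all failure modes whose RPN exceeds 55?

1068

RPN = Severity × Occurrence × Detection:
  Coil fatigue crack: 1 × 2 × 1 = 2
  Solder joint out of tolerance: 4 × 10 × 4 = 160
  Contact out of tolerance: 6 × 5 × 2 = 60
  Orifice open circuit: 10 × 10 × 3 = 300
  Bushing degraded: 6 × 8 × 6 = 288
  Retainer intermittent contact: 7 × 4 × 5 = 140
  Insufficient solder joint: 10 × 2 × 6 = 120
RPN > 55: Solder joint out of tolerance (160), Contact out of tolerance (60), Orifice open circuit (300), Bushing degraded (288), Retainer intermittent contact (140), Insufficient solder joint (120).
Sum: 160 + 60 + 300 + 288 + 140 + 120 = 1068.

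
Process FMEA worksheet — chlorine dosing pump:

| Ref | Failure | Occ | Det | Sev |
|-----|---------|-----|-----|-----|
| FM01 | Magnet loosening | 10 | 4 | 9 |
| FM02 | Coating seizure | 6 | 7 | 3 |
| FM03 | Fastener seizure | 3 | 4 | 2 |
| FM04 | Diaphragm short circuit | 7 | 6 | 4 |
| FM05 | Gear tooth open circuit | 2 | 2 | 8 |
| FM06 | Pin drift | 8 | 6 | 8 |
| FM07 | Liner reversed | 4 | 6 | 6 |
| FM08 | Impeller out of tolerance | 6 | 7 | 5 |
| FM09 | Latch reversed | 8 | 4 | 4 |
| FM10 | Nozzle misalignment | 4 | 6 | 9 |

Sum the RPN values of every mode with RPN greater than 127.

RPN = Severity × Occurrence × Detection:
  FM01: 9 × 10 × 4 = 360
  FM02: 3 × 6 × 7 = 126
  FM03: 2 × 3 × 4 = 24
  FM04: 4 × 7 × 6 = 168
  FM05: 8 × 2 × 2 = 32
  FM06: 8 × 8 × 6 = 384
  FM07: 6 × 4 × 6 = 144
  FM08: 5 × 6 × 7 = 210
  FM09: 4 × 8 × 4 = 128
  FM10: 9 × 4 × 6 = 216
RPN > 127: FM01 (360), FM04 (168), FM06 (384), FM07 (144), FM08 (210), FM09 (128), FM10 (216).
Sum: 360 + 168 + 384 + 144 + 210 + 128 + 216 = 1610.

1610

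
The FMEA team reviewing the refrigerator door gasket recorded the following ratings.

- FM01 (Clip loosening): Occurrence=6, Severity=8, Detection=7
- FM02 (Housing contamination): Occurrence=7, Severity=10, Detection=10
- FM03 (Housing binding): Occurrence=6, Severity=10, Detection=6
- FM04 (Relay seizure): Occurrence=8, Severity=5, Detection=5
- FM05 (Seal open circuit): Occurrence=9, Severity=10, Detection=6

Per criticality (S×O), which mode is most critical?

Criticality = Severity × Occurrence:
  FM01: 8 × 6 = 48
  FM02: 10 × 7 = 70
  FM03: 10 × 6 = 60
  FM04: 5 × 8 = 40
  FM05: 10 × 9 = 90
Highest criticality is 90 → FM05.

FM05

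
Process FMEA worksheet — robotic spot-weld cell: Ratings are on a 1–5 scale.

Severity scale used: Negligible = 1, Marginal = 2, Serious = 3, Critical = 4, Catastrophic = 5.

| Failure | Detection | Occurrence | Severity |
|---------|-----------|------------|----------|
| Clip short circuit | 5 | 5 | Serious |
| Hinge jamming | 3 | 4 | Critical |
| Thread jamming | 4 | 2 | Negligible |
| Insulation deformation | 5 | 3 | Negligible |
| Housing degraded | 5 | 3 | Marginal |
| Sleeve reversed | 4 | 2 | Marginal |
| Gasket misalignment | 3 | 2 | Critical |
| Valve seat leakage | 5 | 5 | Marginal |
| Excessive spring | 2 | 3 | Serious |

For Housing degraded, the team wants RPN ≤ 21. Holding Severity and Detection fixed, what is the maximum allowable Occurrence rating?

2

Housing degraded: S=2, O=3, D=5 → current RPN = 30.
Fixed product = 10. Need 10 × O ≤ 21, so O ≤ 21/10 = 2.10.
Maximum integer Occurrence rating = 2 (gives RPN 20; O=3 would give 30 > 21).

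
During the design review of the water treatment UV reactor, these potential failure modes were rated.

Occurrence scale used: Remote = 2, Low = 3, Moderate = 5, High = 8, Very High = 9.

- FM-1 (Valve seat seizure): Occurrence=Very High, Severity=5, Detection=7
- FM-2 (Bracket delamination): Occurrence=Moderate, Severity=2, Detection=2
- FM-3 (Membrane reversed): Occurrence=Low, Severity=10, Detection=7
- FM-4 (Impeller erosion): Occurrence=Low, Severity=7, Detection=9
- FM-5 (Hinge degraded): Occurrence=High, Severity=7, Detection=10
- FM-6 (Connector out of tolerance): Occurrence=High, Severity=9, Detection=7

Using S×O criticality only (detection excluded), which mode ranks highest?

FM-6

Criticality = Severity × Occurrence:
  FM-1: 5 × 9 = 45
  FM-2: 2 × 5 = 10
  FM-3: 10 × 3 = 30
  FM-4: 7 × 3 = 21
  FM-5: 7 × 8 = 56
  FM-6: 9 × 8 = 72
Highest criticality is 72 → FM-6.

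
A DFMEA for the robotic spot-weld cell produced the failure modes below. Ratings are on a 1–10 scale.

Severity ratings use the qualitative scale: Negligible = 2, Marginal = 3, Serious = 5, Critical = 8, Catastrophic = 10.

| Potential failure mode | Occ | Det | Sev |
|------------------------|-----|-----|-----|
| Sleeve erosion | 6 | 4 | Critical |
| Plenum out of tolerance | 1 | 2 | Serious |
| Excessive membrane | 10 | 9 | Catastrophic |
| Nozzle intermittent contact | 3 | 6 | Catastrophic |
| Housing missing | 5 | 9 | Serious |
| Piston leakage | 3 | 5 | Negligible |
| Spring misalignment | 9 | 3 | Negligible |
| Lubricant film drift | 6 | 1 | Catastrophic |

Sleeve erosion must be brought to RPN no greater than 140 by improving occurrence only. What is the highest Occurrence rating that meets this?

4

Sleeve erosion: S=8, O=6, D=4 → current RPN = 192.
Fixed product = 32. Need 32 × O ≤ 140, so O ≤ 140/32 = 4.38.
Maximum integer Occurrence rating = 4 (gives RPN 128; O=5 would give 160 > 140).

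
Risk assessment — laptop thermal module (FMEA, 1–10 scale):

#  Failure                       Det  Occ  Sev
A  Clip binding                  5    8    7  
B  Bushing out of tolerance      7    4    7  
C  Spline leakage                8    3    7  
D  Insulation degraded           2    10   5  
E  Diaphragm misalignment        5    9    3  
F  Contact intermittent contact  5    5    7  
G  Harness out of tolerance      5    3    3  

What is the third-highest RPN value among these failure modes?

RPN = Severity × Occurrence × Detection:
  A: 7 × 8 × 5 = 280
  B: 7 × 4 × 7 = 196
  C: 7 × 3 × 8 = 168
  D: 5 × 10 × 2 = 100
  E: 3 × 9 × 5 = 135
  F: 7 × 5 × 5 = 175
  G: 3 × 3 × 5 = 45
Sorted descending: 280, 196, 175, 168, 135, 100, 45.
The third-highest RPN is 175 (F).

175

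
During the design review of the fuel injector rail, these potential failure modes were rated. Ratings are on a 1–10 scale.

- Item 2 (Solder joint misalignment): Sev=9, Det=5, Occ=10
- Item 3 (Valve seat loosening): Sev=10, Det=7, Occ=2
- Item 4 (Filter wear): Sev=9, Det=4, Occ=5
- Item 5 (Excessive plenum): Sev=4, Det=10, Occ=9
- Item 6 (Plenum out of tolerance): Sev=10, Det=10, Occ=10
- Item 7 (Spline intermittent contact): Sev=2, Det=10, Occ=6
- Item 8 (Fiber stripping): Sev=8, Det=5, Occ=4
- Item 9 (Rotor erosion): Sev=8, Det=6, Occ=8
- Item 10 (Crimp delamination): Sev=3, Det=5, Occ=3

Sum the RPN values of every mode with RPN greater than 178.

2374

RPN = Severity × Occurrence × Detection:
  Item 2: 9 × 10 × 5 = 450
  Item 3: 10 × 2 × 7 = 140
  Item 4: 9 × 5 × 4 = 180
  Item 5: 4 × 9 × 10 = 360
  Item 6: 10 × 10 × 10 = 1000
  Item 7: 2 × 6 × 10 = 120
  Item 8: 8 × 4 × 5 = 160
  Item 9: 8 × 8 × 6 = 384
  Item 10: 3 × 3 × 5 = 45
RPN > 178: Item 2 (450), Item 4 (180), Item 5 (360), Item 6 (1000), Item 9 (384).
Sum: 450 + 180 + 360 + 1000 + 384 = 2374.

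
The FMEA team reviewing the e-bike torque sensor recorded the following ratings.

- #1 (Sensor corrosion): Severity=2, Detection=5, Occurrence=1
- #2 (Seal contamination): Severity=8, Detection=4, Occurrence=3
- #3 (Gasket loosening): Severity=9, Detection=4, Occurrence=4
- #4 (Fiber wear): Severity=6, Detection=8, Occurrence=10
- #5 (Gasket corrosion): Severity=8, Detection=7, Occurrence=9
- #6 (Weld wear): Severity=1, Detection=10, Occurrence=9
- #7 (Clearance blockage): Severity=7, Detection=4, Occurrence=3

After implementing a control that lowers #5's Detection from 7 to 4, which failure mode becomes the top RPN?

RPN = Severity × Occurrence × Detection:
  #1: 2 × 1 × 5 = 10
  #2: 8 × 3 × 4 = 96
  #3: 9 × 4 × 4 = 144
  #4: 6 × 10 × 8 = 480
  #5: 8 × 9 × 7 = 504
  #6: 1 × 9 × 10 = 90
  #7: 7 × 3 × 4 = 84
After action: #5 → 8 × 9 × 4 = 288.
Revised RPNs: #4=480, #5=288, #3=144, #2=96, #6=90, #7=84, #1=10.
Highest is now #4 (480).

#4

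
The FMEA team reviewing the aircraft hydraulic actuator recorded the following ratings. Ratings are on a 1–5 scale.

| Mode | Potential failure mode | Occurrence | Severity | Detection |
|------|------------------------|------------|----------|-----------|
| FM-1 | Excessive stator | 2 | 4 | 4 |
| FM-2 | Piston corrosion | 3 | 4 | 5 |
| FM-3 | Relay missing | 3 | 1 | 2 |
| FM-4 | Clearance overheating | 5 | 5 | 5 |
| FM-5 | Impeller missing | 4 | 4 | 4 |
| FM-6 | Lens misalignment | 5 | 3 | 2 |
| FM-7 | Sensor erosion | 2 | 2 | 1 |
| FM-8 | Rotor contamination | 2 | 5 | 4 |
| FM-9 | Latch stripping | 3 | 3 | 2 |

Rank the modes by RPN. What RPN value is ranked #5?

32

RPN = Severity × Occurrence × Detection:
  FM-1: 4 × 2 × 4 = 32
  FM-2: 4 × 3 × 5 = 60
  FM-3: 1 × 3 × 2 = 6
  FM-4: 5 × 5 × 5 = 125
  FM-5: 4 × 4 × 4 = 64
  FM-6: 3 × 5 × 2 = 30
  FM-7: 2 × 2 × 1 = 4
  FM-8: 5 × 2 × 4 = 40
  FM-9: 3 × 3 × 2 = 18
Sorted descending: 125, 64, 60, 40, 32, 30, 18, 6, 4.
The fifth-highest RPN is 32 (FM-1).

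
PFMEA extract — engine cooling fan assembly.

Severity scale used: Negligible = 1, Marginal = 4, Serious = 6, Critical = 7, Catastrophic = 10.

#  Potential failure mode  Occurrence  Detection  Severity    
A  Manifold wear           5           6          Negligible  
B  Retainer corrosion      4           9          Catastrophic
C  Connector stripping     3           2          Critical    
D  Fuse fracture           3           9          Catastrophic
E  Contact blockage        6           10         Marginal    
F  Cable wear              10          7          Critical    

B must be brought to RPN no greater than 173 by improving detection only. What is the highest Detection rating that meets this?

4

B: S=10, O=4, D=9 → current RPN = 360.
Fixed product = 40. Need 40 × D ≤ 173, so D ≤ 173/40 = 4.33.
Maximum integer Detection rating = 4 (gives RPN 160; D=5 would give 200 > 173).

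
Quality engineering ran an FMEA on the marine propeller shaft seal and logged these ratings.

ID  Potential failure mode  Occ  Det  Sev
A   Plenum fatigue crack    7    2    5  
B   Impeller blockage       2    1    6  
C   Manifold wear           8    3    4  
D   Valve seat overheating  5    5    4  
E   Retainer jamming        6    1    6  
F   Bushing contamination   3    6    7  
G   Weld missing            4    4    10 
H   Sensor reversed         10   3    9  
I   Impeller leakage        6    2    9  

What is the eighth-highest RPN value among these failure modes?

RPN = Severity × Occurrence × Detection:
  A: 5 × 7 × 2 = 70
  B: 6 × 2 × 1 = 12
  C: 4 × 8 × 3 = 96
  D: 4 × 5 × 5 = 100
  E: 6 × 6 × 1 = 36
  F: 7 × 3 × 6 = 126
  G: 10 × 4 × 4 = 160
  H: 9 × 10 × 3 = 270
  I: 9 × 6 × 2 = 108
Sorted descending: 270, 160, 126, 108, 100, 96, 70, 36, 12.
The eighth-highest RPN is 36 (E).

36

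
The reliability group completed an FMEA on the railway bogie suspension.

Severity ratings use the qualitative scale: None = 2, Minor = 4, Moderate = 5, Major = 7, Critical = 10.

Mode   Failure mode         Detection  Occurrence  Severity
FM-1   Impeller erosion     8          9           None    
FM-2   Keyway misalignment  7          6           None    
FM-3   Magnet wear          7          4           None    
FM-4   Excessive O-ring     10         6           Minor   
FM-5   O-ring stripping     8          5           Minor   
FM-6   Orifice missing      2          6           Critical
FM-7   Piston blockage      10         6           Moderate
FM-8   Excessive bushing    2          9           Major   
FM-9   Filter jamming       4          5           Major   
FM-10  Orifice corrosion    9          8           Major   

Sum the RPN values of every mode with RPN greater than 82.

1818

RPN = Severity × Occurrence × Detection:
  FM-1: 2 × 9 × 8 = 144
  FM-2: 2 × 6 × 7 = 84
  FM-3: 2 × 4 × 7 = 56
  FM-4: 4 × 6 × 10 = 240
  FM-5: 4 × 5 × 8 = 160
  FM-6: 10 × 6 × 2 = 120
  FM-7: 5 × 6 × 10 = 300
  FM-8: 7 × 9 × 2 = 126
  FM-9: 7 × 5 × 4 = 140
  FM-10: 7 × 8 × 9 = 504
RPN > 82: FM-1 (144), FM-2 (84), FM-4 (240), FM-5 (160), FM-6 (120), FM-7 (300), FM-8 (126), FM-9 (140), FM-10 (504).
Sum: 144 + 84 + 240 + 160 + 120 + 300 + 126 + 140 + 504 = 1818.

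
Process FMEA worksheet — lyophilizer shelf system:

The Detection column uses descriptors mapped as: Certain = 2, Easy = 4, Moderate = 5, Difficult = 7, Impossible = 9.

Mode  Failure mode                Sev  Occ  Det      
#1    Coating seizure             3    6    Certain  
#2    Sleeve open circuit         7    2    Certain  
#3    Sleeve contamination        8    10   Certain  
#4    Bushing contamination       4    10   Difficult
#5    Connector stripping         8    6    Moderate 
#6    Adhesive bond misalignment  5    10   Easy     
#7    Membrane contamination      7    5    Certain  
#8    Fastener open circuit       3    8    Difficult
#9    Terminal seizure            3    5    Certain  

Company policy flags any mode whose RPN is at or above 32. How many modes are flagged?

7

RPN = Severity × Occurrence × Detection:
  #1: 3 × 6 × 2 = 36
  #2: 7 × 2 × 2 = 28
  #3: 8 × 10 × 2 = 160
  #4: 4 × 10 × 7 = 280
  #5: 8 × 6 × 5 = 240
  #6: 5 × 10 × 4 = 200
  #7: 7 × 5 × 2 = 70
  #8: 3 × 8 × 7 = 168
  #9: 3 × 5 × 2 = 30
Modes with RPN ≥ 32: #1 (36), #3 (160), #4 (280), #5 (240), #6 (200), #7 (70), #8 (168) → 7.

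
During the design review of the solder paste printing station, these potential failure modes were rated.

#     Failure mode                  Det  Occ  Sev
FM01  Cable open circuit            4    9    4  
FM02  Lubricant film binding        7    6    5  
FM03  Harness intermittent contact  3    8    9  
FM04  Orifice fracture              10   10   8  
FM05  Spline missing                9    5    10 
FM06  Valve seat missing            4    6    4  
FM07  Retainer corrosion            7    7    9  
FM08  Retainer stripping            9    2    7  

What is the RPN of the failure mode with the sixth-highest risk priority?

144

RPN = Severity × Occurrence × Detection:
  FM01: 4 × 9 × 4 = 144
  FM02: 5 × 6 × 7 = 210
  FM03: 9 × 8 × 3 = 216
  FM04: 8 × 10 × 10 = 800
  FM05: 10 × 5 × 9 = 450
  FM06: 4 × 6 × 4 = 96
  FM07: 9 × 7 × 7 = 441
  FM08: 7 × 2 × 9 = 126
Sorted descending: 800, 450, 441, 216, 210, 144, 126, 96.
The sixth-highest RPN is 144 (FM01).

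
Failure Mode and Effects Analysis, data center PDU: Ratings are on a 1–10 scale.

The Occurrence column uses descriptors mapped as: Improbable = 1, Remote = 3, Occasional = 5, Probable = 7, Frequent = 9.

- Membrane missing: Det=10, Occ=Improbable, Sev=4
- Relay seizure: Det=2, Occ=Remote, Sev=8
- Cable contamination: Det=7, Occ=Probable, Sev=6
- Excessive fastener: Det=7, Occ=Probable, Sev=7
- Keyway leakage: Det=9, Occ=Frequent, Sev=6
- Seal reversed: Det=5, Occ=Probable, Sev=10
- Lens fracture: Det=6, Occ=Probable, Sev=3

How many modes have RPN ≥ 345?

RPN = Severity × Occurrence × Detection:
  Membrane missing: 4 × 1 × 10 = 40
  Relay seizure: 8 × 3 × 2 = 48
  Cable contamination: 6 × 7 × 7 = 294
  Excessive fastener: 7 × 7 × 7 = 343
  Keyway leakage: 6 × 9 × 9 = 486
  Seal reversed: 10 × 7 × 5 = 350
  Lens fracture: 3 × 7 × 6 = 126
Modes with RPN ≥ 345: Keyway leakage (486), Seal reversed (350) → 2.

2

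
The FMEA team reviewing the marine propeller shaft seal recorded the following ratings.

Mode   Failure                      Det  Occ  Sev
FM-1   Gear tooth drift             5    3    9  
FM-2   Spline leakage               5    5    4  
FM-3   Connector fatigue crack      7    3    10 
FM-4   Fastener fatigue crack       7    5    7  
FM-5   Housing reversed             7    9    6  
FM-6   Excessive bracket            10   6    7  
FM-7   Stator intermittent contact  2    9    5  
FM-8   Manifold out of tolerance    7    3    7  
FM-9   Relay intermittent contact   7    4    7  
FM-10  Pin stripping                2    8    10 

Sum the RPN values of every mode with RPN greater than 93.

RPN = Severity × Occurrence × Detection:
  FM-1: 9 × 3 × 5 = 135
  FM-2: 4 × 5 × 5 = 100
  FM-3: 10 × 3 × 7 = 210
  FM-4: 7 × 5 × 7 = 245
  FM-5: 6 × 9 × 7 = 378
  FM-6: 7 × 6 × 10 = 420
  FM-7: 5 × 9 × 2 = 90
  FM-8: 7 × 3 × 7 = 147
  FM-9: 7 × 4 × 7 = 196
  FM-10: 10 × 8 × 2 = 160
RPN > 93: FM-1 (135), FM-2 (100), FM-3 (210), FM-4 (245), FM-5 (378), FM-6 (420), FM-8 (147), FM-9 (196), FM-10 (160).
Sum: 135 + 100 + 210 + 245 + 378 + 420 + 147 + 196 + 160 = 1991.

1991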